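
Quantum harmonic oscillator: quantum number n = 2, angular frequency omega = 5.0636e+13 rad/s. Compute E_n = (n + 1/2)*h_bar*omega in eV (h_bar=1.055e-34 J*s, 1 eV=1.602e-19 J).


E = (n + 1/2) * h_bar * omega
= (2 + 0.5) * 1.055e-34 * 5.0636e+13
= 2.5 * 5.3421e-21
= 1.3355e-20 J
= 0.0834 eV

0.0834


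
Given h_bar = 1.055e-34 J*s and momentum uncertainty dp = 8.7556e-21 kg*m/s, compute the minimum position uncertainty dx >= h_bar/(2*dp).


dx = h_bar / (2 * dp)
= 1.055e-34 / (2 * 8.7556e-21)
= 1.055e-34 / 1.7511e-20
= 6.0247e-15 m

6.0247e-15


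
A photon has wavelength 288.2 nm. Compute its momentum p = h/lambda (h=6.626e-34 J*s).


p = h / lambda
= 6.626e-34 / (288.2e-9)
= 6.626e-34 / 2.8820e-07
= 2.2991e-27 kg*m/s

2.2991e-27


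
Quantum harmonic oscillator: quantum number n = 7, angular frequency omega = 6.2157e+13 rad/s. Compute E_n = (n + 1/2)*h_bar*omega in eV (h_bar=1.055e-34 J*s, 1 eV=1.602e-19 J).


E = (n + 1/2) * h_bar * omega
= (7 + 0.5) * 1.055e-34 * 6.2157e+13
= 7.5 * 6.5576e-21
= 4.9182e-20 J
= 0.307 eV

0.307


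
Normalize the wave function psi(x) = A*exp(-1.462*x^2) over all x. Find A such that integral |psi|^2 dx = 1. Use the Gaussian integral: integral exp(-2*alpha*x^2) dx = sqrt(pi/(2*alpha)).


integral |psi|^2 dx = A^2 * sqrt(pi/(2*alpha)) = 1
A^2 = sqrt(2*alpha/pi)
= sqrt(2 * 1.462 / pi)
= 0.964748
A = sqrt(0.964748)
= 0.9822

0.9822


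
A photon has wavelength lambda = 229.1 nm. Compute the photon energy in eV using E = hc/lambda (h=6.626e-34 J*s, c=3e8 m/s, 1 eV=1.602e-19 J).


E = hc / lambda
= (6.626e-34)(3e8) / (229.1e-9)
= 1.9878e-25 / 2.2910e-07
= 8.6766e-19 J
Converting to eV: 8.6766e-19 / 1.602e-19
= 5.4161 eV

5.4161


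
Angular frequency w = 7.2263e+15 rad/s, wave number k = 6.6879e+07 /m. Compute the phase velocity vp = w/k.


vp = w / k
= 7.2263e+15 / 6.6879e+07
= 1.0805e+08 m/s

1.0805e+08


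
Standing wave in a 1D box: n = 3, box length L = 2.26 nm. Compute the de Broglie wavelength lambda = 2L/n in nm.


lambda = 2L / n
= 2 * 2.26 / 3
= 4.52 / 3
= 1.5067 nm

1.5067


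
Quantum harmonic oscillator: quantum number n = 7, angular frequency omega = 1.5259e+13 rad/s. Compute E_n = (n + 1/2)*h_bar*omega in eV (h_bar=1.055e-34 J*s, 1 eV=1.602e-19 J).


E = (n + 1/2) * h_bar * omega
= (7 + 0.5) * 1.055e-34 * 1.5259e+13
= 7.5 * 1.6098e-21
= 1.2074e-20 J
= 0.0754 eV

0.0754


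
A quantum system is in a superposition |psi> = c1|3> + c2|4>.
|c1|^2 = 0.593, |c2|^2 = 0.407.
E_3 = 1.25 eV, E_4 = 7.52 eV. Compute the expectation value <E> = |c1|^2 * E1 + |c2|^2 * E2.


<E> = |c1|^2 * E1 + |c2|^2 * E2
= 0.593 * 1.25 + 0.407 * 7.52
= 0.7412 + 3.0606
= 3.8019 eV

3.8019


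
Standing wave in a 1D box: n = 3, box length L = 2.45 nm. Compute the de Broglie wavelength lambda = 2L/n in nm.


lambda = 2L / n
= 2 * 2.45 / 3
= 4.9 / 3
= 1.6333 nm

1.6333


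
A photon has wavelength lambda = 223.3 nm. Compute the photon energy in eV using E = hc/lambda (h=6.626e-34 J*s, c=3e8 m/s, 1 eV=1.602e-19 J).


E = hc / lambda
= (6.626e-34)(3e8) / (223.3e-9)
= 1.9878e-25 / 2.2330e-07
= 8.9019e-19 J
Converting to eV: 8.9019e-19 / 1.602e-19
= 5.5568 eV

5.5568


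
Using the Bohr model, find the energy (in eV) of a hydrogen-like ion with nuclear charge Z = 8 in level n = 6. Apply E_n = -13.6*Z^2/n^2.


E_n = -13.6 * Z^2 / n^2
= -13.6 * 8^2 / 6^2
= -13.6 * 64 / 36
= -24.1778 eV

-24.1778


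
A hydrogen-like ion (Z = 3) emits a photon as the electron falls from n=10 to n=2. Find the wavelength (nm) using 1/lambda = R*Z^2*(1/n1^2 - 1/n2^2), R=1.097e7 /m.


1/lambda = R * Z^2 * (1/n1^2 - 1/n2^2)
= 1.097e7 * 3^2 * (1/2^2 - 1/10^2)
= 1.097e7 * 9 * (0.25 - 0.01)
= 2.3695e+07 /m
lambda = 1 / 2.3695e+07
= 42.2026 nm

42.2026


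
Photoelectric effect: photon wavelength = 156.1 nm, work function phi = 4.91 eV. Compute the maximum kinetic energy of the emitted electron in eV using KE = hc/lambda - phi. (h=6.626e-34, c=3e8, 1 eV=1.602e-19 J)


E_photon = hc / lambda
= (6.626e-34)(3e8) / (156.1e-9)
= 1.2734e-18 J
= 7.9489 eV
KE = E_photon - phi
= 7.9489 - 4.91
= 3.0389 eV

3.0389


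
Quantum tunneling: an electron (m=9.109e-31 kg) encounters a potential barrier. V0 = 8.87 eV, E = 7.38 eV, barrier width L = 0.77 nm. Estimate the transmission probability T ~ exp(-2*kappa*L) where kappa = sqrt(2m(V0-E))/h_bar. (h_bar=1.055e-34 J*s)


V0 - E = 1.49 eV = 2.3870e-19 J
kappa = sqrt(2 * m * (V0-E)) / h_bar
= sqrt(2 * 9.109e-31 * 2.3870e-19) / 1.055e-34
= 6.2506e+09 /m
2*kappa*L = 2 * 6.2506e+09 * 0.77e-9
= 9.6259
T = exp(-9.6259) = 6.599466e-05

6.599466e-05


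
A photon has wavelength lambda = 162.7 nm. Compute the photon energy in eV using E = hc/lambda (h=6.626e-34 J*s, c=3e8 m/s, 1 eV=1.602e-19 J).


E = hc / lambda
= (6.626e-34)(3e8) / (162.7e-9)
= 1.9878e-25 / 1.6270e-07
= 1.2218e-18 J
Converting to eV: 1.2218e-18 / 1.602e-19
= 7.6265 eV

7.6265


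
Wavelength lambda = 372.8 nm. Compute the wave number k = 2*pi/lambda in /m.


k = 2 * pi / lambda
= 6.2832 / (372.8e-9)
= 6.2832 / 3.7280e-07
= 1.6854e+07 /m

1.6854e+07


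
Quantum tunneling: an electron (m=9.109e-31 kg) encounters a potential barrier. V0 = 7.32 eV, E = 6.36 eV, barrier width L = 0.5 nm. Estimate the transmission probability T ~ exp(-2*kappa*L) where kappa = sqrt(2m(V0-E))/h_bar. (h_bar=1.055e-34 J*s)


V0 - E = 0.96 eV = 1.5379e-19 J
kappa = sqrt(2 * m * (V0-E)) / h_bar
= sqrt(2 * 9.109e-31 * 1.5379e-19) / 1.055e-34
= 5.0172e+09 /m
2*kappa*L = 2 * 5.0172e+09 * 0.5e-9
= 5.0172
T = exp(-5.0172) = 6.622789e-03

6.622789e-03


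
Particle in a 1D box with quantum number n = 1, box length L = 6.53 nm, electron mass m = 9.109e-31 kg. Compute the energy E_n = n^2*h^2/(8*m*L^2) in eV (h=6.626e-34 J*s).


E = n^2 * h^2 / (8 * m * L^2)
= 1^2 * (6.626e-34)^2 / (8 * 9.109e-31 * (6.53e-9)^2)
= 1 * 4.3904e-67 / (8 * 9.109e-31 * 4.2641e-17)
= 1.4129e-21 J
= 0.0088 eV

0.0088


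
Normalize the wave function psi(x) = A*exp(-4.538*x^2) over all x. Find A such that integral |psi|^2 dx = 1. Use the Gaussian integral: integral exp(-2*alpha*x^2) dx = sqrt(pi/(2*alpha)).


integral |psi|^2 dx = A^2 * sqrt(pi/(2*alpha)) = 1
A^2 = sqrt(2*alpha/pi)
= sqrt(2 * 4.538 / pi)
= 1.6997
A = sqrt(1.6997)
= 1.3037

1.3037


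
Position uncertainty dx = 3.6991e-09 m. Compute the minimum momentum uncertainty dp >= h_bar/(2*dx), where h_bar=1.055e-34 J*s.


dp = h_bar / (2 * dx)
= 1.055e-34 / (2 * 3.6991e-09)
= 1.055e-34 / 7.3982e-09
= 1.4260e-26 kg*m/s

1.4260e-26


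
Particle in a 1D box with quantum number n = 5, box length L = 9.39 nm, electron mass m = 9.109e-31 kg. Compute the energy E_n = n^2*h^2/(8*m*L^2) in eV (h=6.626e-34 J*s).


E = n^2 * h^2 / (8 * m * L^2)
= 5^2 * (6.626e-34)^2 / (8 * 9.109e-31 * (9.39e-9)^2)
= 25 * 4.3904e-67 / (8 * 9.109e-31 * 8.8172e-17)
= 1.7082e-20 J
= 0.1066 eV

0.1066


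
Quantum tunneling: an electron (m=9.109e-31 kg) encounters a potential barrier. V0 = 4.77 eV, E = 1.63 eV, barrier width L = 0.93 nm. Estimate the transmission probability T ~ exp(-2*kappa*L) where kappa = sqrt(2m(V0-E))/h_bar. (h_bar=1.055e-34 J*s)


V0 - E = 3.14 eV = 5.0303e-19 J
kappa = sqrt(2 * m * (V0-E)) / h_bar
= sqrt(2 * 9.109e-31 * 5.0303e-19) / 1.055e-34
= 9.0739e+09 /m
2*kappa*L = 2 * 9.0739e+09 * 0.93e-9
= 16.8775
T = exp(-16.8775) = 4.679670e-08

4.679670e-08


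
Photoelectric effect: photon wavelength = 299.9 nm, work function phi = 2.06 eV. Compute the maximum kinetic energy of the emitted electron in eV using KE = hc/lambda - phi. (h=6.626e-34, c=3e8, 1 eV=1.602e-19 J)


E_photon = hc / lambda
= (6.626e-34)(3e8) / (299.9e-9)
= 6.6282e-19 J
= 4.1375 eV
KE = E_photon - phi
= 4.1375 - 2.06
= 2.0775 eV

2.0775


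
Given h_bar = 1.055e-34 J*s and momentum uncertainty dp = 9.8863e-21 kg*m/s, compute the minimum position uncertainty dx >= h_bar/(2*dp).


dx = h_bar / (2 * dp)
= 1.055e-34 / (2 * 9.8863e-21)
= 1.055e-34 / 1.9773e-20
= 5.3357e-15 m

5.3357e-15


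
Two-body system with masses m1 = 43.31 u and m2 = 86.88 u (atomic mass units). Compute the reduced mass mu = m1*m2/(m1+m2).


mu = m1 * m2 / (m1 + m2)
= 43.31 * 86.88 / (43.31 + 86.88)
= 3762.7728 / 130.19
= 28.9022 u

28.9022


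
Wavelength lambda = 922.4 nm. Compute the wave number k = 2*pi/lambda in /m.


k = 2 * pi / lambda
= 6.2832 / (922.4e-9)
= 6.2832 / 9.2240e-07
= 6.8118e+06 /m

6.8118e+06


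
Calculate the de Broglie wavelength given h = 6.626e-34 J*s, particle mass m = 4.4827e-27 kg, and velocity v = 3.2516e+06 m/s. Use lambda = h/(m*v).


lambda = h / (m * v)
= 6.626e-34 / (4.4827e-27 * 3.2516e+06)
= 6.626e-34 / 1.4576e-20
= 4.5458e-14 m

4.5458e-14


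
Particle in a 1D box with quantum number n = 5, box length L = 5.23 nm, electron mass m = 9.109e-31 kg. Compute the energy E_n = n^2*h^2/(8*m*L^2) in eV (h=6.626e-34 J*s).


E = n^2 * h^2 / (8 * m * L^2)
= 5^2 * (6.626e-34)^2 / (8 * 9.109e-31 * (5.23e-9)^2)
= 25 * 4.3904e-67 / (8 * 9.109e-31 * 2.7353e-17)
= 5.5065e-20 J
= 0.3437 eV

0.3437


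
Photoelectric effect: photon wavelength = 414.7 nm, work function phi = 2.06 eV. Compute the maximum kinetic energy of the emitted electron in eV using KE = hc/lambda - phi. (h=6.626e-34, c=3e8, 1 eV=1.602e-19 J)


E_photon = hc / lambda
= (6.626e-34)(3e8) / (414.7e-9)
= 4.7933e-19 J
= 2.9921 eV
KE = E_photon - phi
= 2.9921 - 2.06
= 0.9321 eV

0.9321


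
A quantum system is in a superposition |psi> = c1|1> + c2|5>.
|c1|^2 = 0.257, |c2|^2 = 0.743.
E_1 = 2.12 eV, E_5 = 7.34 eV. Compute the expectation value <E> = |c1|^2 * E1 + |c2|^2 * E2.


<E> = |c1|^2 * E1 + |c2|^2 * E2
= 0.257 * 2.12 + 0.743 * 7.34
= 0.5448 + 5.4536
= 5.9985 eV

5.9985


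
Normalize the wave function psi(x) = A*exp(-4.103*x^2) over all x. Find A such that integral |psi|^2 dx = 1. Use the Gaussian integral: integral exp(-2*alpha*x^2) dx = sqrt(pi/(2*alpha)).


integral |psi|^2 dx = A^2 * sqrt(pi/(2*alpha)) = 1
A^2 = sqrt(2*alpha/pi)
= sqrt(2 * 4.103 / pi)
= 1.616184
A = sqrt(1.616184)
= 1.2713

1.2713


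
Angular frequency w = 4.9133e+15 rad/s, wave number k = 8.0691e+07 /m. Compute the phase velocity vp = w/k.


vp = w / k
= 4.9133e+15 / 8.0691e+07
= 6.0890e+07 m/s

6.0890e+07


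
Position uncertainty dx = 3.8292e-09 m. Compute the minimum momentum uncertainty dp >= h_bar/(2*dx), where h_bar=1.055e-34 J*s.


dp = h_bar / (2 * dx)
= 1.055e-34 / (2 * 3.8292e-09)
= 1.055e-34 / 7.6584e-09
= 1.3776e-26 kg*m/s

1.3776e-26


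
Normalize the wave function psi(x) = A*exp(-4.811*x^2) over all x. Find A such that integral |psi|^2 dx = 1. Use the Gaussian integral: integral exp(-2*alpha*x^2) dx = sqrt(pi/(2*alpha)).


integral |psi|^2 dx = A^2 * sqrt(pi/(2*alpha)) = 1
A^2 = sqrt(2*alpha/pi)
= sqrt(2 * 4.811 / pi)
= 1.750079
A = sqrt(1.750079)
= 1.3229

1.3229


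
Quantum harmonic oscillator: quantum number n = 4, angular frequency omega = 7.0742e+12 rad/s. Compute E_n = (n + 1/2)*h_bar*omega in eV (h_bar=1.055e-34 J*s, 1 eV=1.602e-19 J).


E = (n + 1/2) * h_bar * omega
= (4 + 0.5) * 1.055e-34 * 7.0742e+12
= 4.5 * 7.4633e-22
= 3.3585e-21 J
= 0.021 eV

0.021


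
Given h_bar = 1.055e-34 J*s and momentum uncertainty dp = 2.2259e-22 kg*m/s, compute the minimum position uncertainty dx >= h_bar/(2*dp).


dx = h_bar / (2 * dp)
= 1.055e-34 / (2 * 2.2259e-22)
= 1.055e-34 / 4.4518e-22
= 2.3698e-13 m

2.3698e-13


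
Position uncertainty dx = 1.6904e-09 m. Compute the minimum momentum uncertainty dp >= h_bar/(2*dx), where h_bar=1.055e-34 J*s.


dp = h_bar / (2 * dx)
= 1.055e-34 / (2 * 1.6904e-09)
= 1.055e-34 / 3.3808e-09
= 3.1206e-26 kg*m/s

3.1206e-26


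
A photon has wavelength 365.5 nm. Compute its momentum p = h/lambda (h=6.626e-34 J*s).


p = h / lambda
= 6.626e-34 / (365.5e-9)
= 6.626e-34 / 3.6550e-07
= 1.8129e-27 kg*m/s

1.8129e-27


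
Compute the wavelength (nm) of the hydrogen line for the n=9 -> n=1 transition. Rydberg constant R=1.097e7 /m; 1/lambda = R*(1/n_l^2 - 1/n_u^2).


1/lambda = R * (1/n_l^2 - 1/n_u^2)
= 1.097e7 * (1/1^2 - 1/9^2)
= 1.097e7 * (1.0 - 0.012346)
= 1.097e7 * 0.987654
= 1.0835e+07 /m
lambda = 1 / 1.0835e+07 = 92.2972 nm

92.2972


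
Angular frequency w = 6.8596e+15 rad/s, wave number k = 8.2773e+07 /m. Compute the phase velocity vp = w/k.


vp = w / k
= 6.8596e+15 / 8.2773e+07
= 8.2872e+07 m/s

8.2872e+07


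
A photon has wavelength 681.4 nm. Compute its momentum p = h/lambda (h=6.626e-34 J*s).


p = h / lambda
= 6.626e-34 / (681.4e-9)
= 6.626e-34 / 6.8140e-07
= 9.7241e-28 kg*m/s

9.7241e-28


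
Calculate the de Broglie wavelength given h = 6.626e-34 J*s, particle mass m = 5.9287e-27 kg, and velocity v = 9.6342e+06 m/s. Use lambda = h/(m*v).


lambda = h / (m * v)
= 6.626e-34 / (5.9287e-27 * 9.6342e+06)
= 6.626e-34 / 5.7118e-20
= 1.1600e-14 m

1.1600e-14


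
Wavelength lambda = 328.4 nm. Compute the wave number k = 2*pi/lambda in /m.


k = 2 * pi / lambda
= 6.2832 / (328.4e-9)
= 6.2832 / 3.2840e-07
= 1.9133e+07 /m

1.9133e+07


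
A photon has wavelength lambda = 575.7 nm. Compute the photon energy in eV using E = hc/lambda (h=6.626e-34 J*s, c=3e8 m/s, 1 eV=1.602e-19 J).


E = hc / lambda
= (6.626e-34)(3e8) / (575.7e-9)
= 1.9878e-25 / 5.7570e-07
= 3.4528e-19 J
Converting to eV: 3.4528e-19 / 1.602e-19
= 2.1553 eV

2.1553


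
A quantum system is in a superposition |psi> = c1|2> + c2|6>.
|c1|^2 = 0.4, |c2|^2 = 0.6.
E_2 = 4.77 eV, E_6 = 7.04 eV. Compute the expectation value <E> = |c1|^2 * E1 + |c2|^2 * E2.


<E> = |c1|^2 * E1 + |c2|^2 * E2
= 0.4 * 4.77 + 0.6 * 7.04
= 1.908 + 4.224
= 6.132 eV

6.132


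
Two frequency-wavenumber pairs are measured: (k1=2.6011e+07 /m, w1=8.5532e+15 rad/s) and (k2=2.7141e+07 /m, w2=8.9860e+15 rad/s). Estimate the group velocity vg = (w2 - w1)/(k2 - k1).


vg = (w2 - w1) / (k2 - k1)
= (8.9860e+15 - 8.5532e+15) / (2.7141e+07 - 2.6011e+07)
= 4.3280e+14 / 1.1300e+06
= 3.8301e+08 m/s

3.8301e+08


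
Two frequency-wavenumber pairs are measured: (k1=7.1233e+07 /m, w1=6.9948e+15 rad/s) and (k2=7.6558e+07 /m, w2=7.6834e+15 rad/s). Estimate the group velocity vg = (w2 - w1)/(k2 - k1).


vg = (w2 - w1) / (k2 - k1)
= (7.6834e+15 - 6.9948e+15) / (7.6558e+07 - 7.1233e+07)
= 6.8860e+14 / 5.3250e+06
= 1.2931e+08 m/s

1.2931e+08


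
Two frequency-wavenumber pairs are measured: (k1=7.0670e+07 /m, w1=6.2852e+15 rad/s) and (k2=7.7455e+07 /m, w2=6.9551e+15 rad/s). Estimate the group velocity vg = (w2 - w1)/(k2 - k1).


vg = (w2 - w1) / (k2 - k1)
= (6.9551e+15 - 6.2852e+15) / (7.7455e+07 - 7.0670e+07)
= 6.6990e+14 / 6.7850e+06
= 9.8732e+07 m/s

9.8732e+07


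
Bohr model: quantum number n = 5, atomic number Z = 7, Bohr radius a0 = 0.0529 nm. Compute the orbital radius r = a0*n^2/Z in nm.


r = a0 * n^2 / Z
= 0.0529 * 5^2 / 7
= 0.0529 * 25 / 7
= 0.1889 nm

0.1889


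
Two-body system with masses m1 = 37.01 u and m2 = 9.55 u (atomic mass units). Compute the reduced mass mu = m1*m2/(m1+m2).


mu = m1 * m2 / (m1 + m2)
= 37.01 * 9.55 / (37.01 + 9.55)
= 353.4455 / 46.56
= 7.5912 u

7.5912


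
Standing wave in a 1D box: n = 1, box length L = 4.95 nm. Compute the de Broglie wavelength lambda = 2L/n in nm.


lambda = 2L / n
= 2 * 4.95 / 1
= 9.9 / 1
= 9.9 nm

9.9


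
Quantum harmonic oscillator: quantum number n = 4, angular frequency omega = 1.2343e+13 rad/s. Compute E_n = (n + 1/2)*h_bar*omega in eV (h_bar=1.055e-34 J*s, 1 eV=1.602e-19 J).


E = (n + 1/2) * h_bar * omega
= (4 + 0.5) * 1.055e-34 * 1.2343e+13
= 4.5 * 1.3022e-21
= 5.8598e-21 J
= 0.0366 eV

0.0366


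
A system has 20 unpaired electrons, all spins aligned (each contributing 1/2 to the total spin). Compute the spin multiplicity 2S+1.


Total spin S = N * (1/2) = 20 * 0.5 = 10.0
Spin multiplicity = 2S + 1
= 2 * 10.0 + 1
= 21

21


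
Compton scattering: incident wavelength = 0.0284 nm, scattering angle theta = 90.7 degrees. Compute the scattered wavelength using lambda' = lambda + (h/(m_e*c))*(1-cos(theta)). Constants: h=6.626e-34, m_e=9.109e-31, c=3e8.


Compton wavelength: h/(m_e*c) = 2.4247e-12 m
d_lambda = 2.4247e-12 * (1 - cos(90.7 deg))
= 2.4247e-12 * 1.012217
= 2.4543e-12 m = 0.002454 nm
lambda' = 0.0284 + 0.002454
= 0.030854 nm

0.030854


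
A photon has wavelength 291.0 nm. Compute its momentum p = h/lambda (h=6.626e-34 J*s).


p = h / lambda
= 6.626e-34 / (291.0e-9)
= 6.626e-34 / 2.9100e-07
= 2.2770e-27 kg*m/s

2.2770e-27


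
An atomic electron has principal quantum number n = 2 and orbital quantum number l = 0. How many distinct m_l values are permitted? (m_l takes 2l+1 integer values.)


m_l ranges from -l to +l in integer steps
So m_l goes from -0 to +0
Count = 2l + 1 = 2*0 + 1
= 1

1


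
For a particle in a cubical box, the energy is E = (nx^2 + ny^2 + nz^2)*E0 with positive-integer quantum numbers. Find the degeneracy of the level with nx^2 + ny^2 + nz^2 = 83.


Enumerate all (nx, ny, nz) with nx^2 + ny^2 + nz^2 = 83:
(1,1,9)
(1,9,1)
(3,5,7)
(3,7,5)
(5,3,7)
(5,7,3)
(7,3,5)
(7,5,3)
(9,1,1)
Total degeneracy = 9

9


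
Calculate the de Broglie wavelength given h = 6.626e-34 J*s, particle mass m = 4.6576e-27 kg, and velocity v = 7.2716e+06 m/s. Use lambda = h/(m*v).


lambda = h / (m * v)
= 6.626e-34 / (4.6576e-27 * 7.2716e+06)
= 6.626e-34 / 3.3868e-20
= 1.9564e-14 m

1.9564e-14


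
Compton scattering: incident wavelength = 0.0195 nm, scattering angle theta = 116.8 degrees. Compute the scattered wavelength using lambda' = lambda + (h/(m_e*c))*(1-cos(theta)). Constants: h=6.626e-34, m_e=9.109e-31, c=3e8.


Compton wavelength: h/(m_e*c) = 2.4247e-12 m
d_lambda = 2.4247e-12 * (1 - cos(116.8 deg))
= 2.4247e-12 * 1.450878
= 3.5180e-12 m = 0.003518 nm
lambda' = 0.0195 + 0.003518
= 0.023018 nm

0.023018


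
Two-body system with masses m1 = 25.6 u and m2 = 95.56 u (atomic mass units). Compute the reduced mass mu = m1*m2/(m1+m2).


mu = m1 * m2 / (m1 + m2)
= 25.6 * 95.56 / (25.6 + 95.56)
= 2446.336 / 121.16
= 20.191 u

20.191


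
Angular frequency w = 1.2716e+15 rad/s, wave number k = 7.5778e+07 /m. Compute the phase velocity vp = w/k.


vp = w / k
= 1.2716e+15 / 7.5778e+07
= 1.6781e+07 m/s

1.6781e+07


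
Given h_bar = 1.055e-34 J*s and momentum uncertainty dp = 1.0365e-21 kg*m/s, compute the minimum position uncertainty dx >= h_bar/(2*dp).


dx = h_bar / (2 * dp)
= 1.055e-34 / (2 * 1.0365e-21)
= 1.055e-34 / 2.0730e-21
= 5.0892e-14 m

5.0892e-14


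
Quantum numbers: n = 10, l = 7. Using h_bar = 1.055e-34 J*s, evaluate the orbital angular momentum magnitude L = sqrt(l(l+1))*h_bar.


L = sqrt(l*(l+1)) * h_bar
= sqrt(7 * 8) * 1.055e-34
= sqrt(56) * 1.055e-34
= 7.4833 * 1.055e-34
= 7.8949e-34 J*s

7.8949e-34


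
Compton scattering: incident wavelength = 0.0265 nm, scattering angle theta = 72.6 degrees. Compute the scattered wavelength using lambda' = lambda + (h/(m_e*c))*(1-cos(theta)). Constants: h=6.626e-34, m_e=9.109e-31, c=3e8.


Compton wavelength: h/(m_e*c) = 2.4247e-12 m
d_lambda = 2.4247e-12 * (1 - cos(72.6 deg))
= 2.4247e-12 * 0.700959
= 1.6996e-12 m = 0.0017 nm
lambda' = 0.0265 + 0.0017
= 0.0282 nm

0.0282


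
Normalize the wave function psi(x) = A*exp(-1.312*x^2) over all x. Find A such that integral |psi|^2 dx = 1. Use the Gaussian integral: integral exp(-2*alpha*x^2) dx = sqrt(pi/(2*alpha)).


integral |psi|^2 dx = A^2 * sqrt(pi/(2*alpha)) = 1
A^2 = sqrt(2*alpha/pi)
= sqrt(2 * 1.312 / pi)
= 0.913917
A = sqrt(0.913917)
= 0.956

0.956


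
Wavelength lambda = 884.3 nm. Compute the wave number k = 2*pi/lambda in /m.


k = 2 * pi / lambda
= 6.2832 / (884.3e-9)
= 6.2832 / 8.8430e-07
= 7.1053e+06 /m

7.1053e+06


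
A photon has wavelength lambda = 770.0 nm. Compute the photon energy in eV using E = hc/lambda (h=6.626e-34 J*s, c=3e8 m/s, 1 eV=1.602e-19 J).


E = hc / lambda
= (6.626e-34)(3e8) / (770.0e-9)
= 1.9878e-25 / 7.7000e-07
= 2.5816e-19 J
Converting to eV: 2.5816e-19 / 1.602e-19
= 1.6115 eV

1.6115


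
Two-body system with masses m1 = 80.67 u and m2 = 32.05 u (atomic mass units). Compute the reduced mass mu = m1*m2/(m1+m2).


mu = m1 * m2 / (m1 + m2)
= 80.67 * 32.05 / (80.67 + 32.05)
= 2585.4735 / 112.72
= 22.9371 u

22.9371


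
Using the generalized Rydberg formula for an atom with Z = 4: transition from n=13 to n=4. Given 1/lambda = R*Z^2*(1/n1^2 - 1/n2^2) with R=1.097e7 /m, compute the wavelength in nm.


1/lambda = R * Z^2 * (1/n1^2 - 1/n2^2)
= 1.097e7 * 4^2 * (1/4^2 - 1/13^2)
= 1.097e7 * 16 * (0.0625 - 0.005917)
= 9.9314e+06 /m
lambda = 1 / 9.9314e+06
= 100.6905 nm

100.6905


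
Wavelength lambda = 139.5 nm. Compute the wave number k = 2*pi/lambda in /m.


k = 2 * pi / lambda
= 6.2832 / (139.5e-9)
= 6.2832 / 1.3950e-07
= 4.5041e+07 /m

4.5041e+07


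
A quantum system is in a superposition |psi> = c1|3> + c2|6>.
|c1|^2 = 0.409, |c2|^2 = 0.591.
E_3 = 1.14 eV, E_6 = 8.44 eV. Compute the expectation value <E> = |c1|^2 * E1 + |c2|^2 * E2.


<E> = |c1|^2 * E1 + |c2|^2 * E2
= 0.409 * 1.14 + 0.591 * 8.44
= 0.4663 + 4.988
= 5.4543 eV

5.4543


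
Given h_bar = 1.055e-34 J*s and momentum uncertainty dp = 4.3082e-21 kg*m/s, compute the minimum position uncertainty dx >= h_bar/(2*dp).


dx = h_bar / (2 * dp)
= 1.055e-34 / (2 * 4.3082e-21)
= 1.055e-34 / 8.6164e-21
= 1.2244e-14 m

1.2244e-14


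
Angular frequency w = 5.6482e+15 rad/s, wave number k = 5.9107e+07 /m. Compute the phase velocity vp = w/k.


vp = w / k
= 5.6482e+15 / 5.9107e+07
= 9.5559e+07 m/s

9.5559e+07


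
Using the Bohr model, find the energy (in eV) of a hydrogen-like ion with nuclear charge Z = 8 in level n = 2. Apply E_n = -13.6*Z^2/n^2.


E_n = -13.6 * Z^2 / n^2
= -13.6 * 8^2 / 2^2
= -13.6 * 64 / 4
= -217.6 eV

-217.6


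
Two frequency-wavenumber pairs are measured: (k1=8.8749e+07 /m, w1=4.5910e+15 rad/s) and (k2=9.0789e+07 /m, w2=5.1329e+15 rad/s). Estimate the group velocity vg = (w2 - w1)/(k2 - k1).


vg = (w2 - w1) / (k2 - k1)
= (5.1329e+15 - 4.5910e+15) / (9.0789e+07 - 8.8749e+07)
= 5.4190e+14 / 2.0400e+06
= 2.6564e+08 m/s

2.6564e+08


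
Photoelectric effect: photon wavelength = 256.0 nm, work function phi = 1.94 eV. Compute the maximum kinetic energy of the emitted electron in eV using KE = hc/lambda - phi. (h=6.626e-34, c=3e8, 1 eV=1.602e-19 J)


E_photon = hc / lambda
= (6.626e-34)(3e8) / (256.0e-9)
= 7.7648e-19 J
= 4.847 eV
KE = E_photon - phi
= 4.847 - 1.94
= 2.907 eV

2.907


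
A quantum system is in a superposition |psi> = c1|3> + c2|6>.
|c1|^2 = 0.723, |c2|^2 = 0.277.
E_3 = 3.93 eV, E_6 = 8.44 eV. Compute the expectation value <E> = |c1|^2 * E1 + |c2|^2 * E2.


<E> = |c1|^2 * E1 + |c2|^2 * E2
= 0.723 * 3.93 + 0.277 * 8.44
= 2.8414 + 2.3379
= 5.1793 eV

5.1793


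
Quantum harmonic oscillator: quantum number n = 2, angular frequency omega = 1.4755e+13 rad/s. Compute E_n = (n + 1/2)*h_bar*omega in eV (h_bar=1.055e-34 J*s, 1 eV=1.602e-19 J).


E = (n + 1/2) * h_bar * omega
= (2 + 0.5) * 1.055e-34 * 1.4755e+13
= 2.5 * 1.5567e-21
= 3.8916e-21 J
= 0.0243 eV

0.0243


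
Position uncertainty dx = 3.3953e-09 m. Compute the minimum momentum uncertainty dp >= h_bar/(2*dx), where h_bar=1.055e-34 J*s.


dp = h_bar / (2 * dx)
= 1.055e-34 / (2 * 3.3953e-09)
= 1.055e-34 / 6.7906e-09
= 1.5536e-26 kg*m/s

1.5536e-26


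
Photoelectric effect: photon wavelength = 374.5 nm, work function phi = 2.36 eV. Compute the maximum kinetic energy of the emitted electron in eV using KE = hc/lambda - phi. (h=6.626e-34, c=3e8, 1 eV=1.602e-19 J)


E_photon = hc / lambda
= (6.626e-34)(3e8) / (374.5e-9)
= 5.3079e-19 J
= 3.3133 eV
KE = E_photon - phi
= 3.3133 - 2.36
= 0.9533 eV

0.9533


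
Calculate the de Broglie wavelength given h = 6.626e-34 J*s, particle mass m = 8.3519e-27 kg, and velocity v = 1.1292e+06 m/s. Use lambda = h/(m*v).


lambda = h / (m * v)
= 6.626e-34 / (8.3519e-27 * 1.1292e+06)
= 6.626e-34 / 9.4310e-21
= 7.0258e-14 m

7.0258e-14


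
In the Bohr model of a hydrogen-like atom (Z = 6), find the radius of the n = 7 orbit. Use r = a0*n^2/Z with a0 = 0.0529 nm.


r = a0 * n^2 / Z
= 0.0529 * 7^2 / 6
= 0.0529 * 49 / 6
= 0.432 nm

0.432


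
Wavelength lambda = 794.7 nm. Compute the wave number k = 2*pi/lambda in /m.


k = 2 * pi / lambda
= 6.2832 / (794.7e-9)
= 6.2832 / 7.9470e-07
= 7.9064e+06 /m

7.9064e+06


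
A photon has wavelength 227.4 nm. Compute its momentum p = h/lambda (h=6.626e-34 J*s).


p = h / lambda
= 6.626e-34 / (227.4e-9)
= 6.626e-34 / 2.2740e-07
= 2.9138e-27 kg*m/s

2.9138e-27


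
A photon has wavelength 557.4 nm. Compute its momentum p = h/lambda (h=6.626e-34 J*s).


p = h / lambda
= 6.626e-34 / (557.4e-9)
= 6.626e-34 / 5.5740e-07
= 1.1887e-27 kg*m/s

1.1887e-27


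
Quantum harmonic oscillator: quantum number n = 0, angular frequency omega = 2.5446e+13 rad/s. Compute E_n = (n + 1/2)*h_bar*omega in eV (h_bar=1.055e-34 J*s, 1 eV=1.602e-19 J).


E = (n + 1/2) * h_bar * omega
= (0 + 0.5) * 1.055e-34 * 2.5446e+13
= 0.5 * 2.6846e-21
= 1.3423e-21 J
= 0.0084 eV

0.0084


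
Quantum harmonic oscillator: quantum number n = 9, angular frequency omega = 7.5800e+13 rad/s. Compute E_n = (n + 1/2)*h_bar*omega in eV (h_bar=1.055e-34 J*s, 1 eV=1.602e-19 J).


E = (n + 1/2) * h_bar * omega
= (9 + 0.5) * 1.055e-34 * 7.5800e+13
= 9.5 * 7.9969e-21
= 7.5971e-20 J
= 0.4742 eV

0.4742


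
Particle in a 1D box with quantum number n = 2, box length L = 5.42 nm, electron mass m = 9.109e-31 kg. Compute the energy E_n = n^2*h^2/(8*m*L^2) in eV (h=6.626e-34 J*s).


E = n^2 * h^2 / (8 * m * L^2)
= 2^2 * (6.626e-34)^2 / (8 * 9.109e-31 * (5.42e-9)^2)
= 4 * 4.3904e-67 / (8 * 9.109e-31 * 2.9376e-17)
= 8.2036e-21 J
= 0.0512 eV

0.0512


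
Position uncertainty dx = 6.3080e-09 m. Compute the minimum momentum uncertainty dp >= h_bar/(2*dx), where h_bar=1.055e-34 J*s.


dp = h_bar / (2 * dx)
= 1.055e-34 / (2 * 6.3080e-09)
= 1.055e-34 / 1.2616e-08
= 8.3624e-27 kg*m/s

8.3624e-27


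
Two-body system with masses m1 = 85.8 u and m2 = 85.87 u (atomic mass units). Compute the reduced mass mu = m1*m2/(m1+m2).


mu = m1 * m2 / (m1 + m2)
= 85.8 * 85.87 / (85.8 + 85.87)
= 7367.646 / 171.67
= 42.9175 u

42.9175


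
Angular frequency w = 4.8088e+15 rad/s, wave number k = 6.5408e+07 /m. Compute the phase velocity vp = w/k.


vp = w / k
= 4.8088e+15 / 6.5408e+07
= 7.3520e+07 m/s

7.3520e+07


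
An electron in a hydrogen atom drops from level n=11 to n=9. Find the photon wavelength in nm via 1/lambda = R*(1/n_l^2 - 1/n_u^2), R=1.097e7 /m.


1/lambda = R * (1/n_l^2 - 1/n_u^2)
= 1.097e7 * (1/9^2 - 1/11^2)
= 1.097e7 * (0.012346 - 0.008264)
= 1.097e7 * 0.004081
= 4.4771e+04 /m
lambda = 1 / 4.4771e+04 = 22335.9161 nm

22335.9161


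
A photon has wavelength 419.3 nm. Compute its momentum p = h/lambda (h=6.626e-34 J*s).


p = h / lambda
= 6.626e-34 / (419.3e-9)
= 6.626e-34 / 4.1930e-07
= 1.5803e-27 kg*m/s

1.5803e-27


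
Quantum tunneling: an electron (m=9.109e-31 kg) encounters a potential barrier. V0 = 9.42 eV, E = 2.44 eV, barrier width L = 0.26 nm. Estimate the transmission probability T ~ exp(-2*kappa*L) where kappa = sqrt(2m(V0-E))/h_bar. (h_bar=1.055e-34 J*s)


V0 - E = 6.98 eV = 1.1182e-18 J
kappa = sqrt(2 * m * (V0-E)) / h_bar
= sqrt(2 * 9.109e-31 * 1.1182e-18) / 1.055e-34
= 1.3529e+10 /m
2*kappa*L = 2 * 1.3529e+10 * 0.26e-9
= 7.0349
T = exp(-7.0349) = 8.805738e-04

8.805738e-04


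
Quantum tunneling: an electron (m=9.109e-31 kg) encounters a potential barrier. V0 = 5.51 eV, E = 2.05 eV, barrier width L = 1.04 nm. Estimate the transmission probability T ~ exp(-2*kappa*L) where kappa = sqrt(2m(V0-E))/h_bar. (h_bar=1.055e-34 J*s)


V0 - E = 3.46 eV = 5.5429e-19 J
kappa = sqrt(2 * m * (V0-E)) / h_bar
= sqrt(2 * 9.109e-31 * 5.5429e-19) / 1.055e-34
= 9.5250e+09 /m
2*kappa*L = 2 * 9.5250e+09 * 1.04e-9
= 19.8121
T = exp(-19.8121) = 2.487218e-09

2.487218e-09


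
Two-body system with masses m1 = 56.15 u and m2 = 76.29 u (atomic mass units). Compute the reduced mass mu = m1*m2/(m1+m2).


mu = m1 * m2 / (m1 + m2)
= 56.15 * 76.29 / (56.15 + 76.29)
= 4283.6835 / 132.44
= 32.3443 u

32.3443


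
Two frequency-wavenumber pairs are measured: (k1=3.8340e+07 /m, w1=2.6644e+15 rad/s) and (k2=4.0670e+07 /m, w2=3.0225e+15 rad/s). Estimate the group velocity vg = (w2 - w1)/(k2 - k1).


vg = (w2 - w1) / (k2 - k1)
= (3.0225e+15 - 2.6644e+15) / (4.0670e+07 - 3.8340e+07)
= 3.5810e+14 / 2.3300e+06
= 1.5369e+08 m/s

1.5369e+08


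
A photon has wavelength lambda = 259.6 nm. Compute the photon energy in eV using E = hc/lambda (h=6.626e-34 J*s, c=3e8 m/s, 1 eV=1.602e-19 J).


E = hc / lambda
= (6.626e-34)(3e8) / (259.6e-9)
= 1.9878e-25 / 2.5960e-07
= 7.6572e-19 J
Converting to eV: 7.6572e-19 / 1.602e-19
= 4.7798 eV

4.7798


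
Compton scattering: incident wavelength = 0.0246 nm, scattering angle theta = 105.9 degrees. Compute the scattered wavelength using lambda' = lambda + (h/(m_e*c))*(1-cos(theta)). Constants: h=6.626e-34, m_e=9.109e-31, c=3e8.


Compton wavelength: h/(m_e*c) = 2.4247e-12 m
d_lambda = 2.4247e-12 * (1 - cos(105.9 deg))
= 2.4247e-12 * 1.273959
= 3.0890e-12 m = 0.003089 nm
lambda' = 0.0246 + 0.003089
= 0.027689 nm

0.027689


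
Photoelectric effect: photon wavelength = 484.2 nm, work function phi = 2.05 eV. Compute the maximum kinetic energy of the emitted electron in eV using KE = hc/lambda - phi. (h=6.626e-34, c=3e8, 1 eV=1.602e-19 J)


E_photon = hc / lambda
= (6.626e-34)(3e8) / (484.2e-9)
= 4.1053e-19 J
= 2.5626 eV
KE = E_photon - phi
= 2.5626 - 2.05
= 0.5126 eV

0.5126


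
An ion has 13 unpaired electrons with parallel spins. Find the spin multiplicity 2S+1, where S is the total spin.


Total spin S = N * (1/2) = 13 * 0.5 = 6.5
Spin multiplicity = 2S + 1
= 2 * 6.5 + 1
= 14

14


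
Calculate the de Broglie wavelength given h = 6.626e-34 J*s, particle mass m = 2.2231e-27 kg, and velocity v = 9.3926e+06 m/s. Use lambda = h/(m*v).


lambda = h / (m * v)
= 6.626e-34 / (2.2231e-27 * 9.3926e+06)
= 6.626e-34 / 2.0881e-20
= 3.1733e-14 m

3.1733e-14


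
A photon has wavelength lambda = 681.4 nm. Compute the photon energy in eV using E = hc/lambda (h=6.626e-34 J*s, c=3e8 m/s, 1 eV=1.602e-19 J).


E = hc / lambda
= (6.626e-34)(3e8) / (681.4e-9)
= 1.9878e-25 / 6.8140e-07
= 2.9172e-19 J
Converting to eV: 2.9172e-19 / 1.602e-19
= 1.821 eV

1.821


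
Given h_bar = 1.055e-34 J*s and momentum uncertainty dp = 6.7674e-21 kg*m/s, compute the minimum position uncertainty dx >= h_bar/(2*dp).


dx = h_bar / (2 * dp)
= 1.055e-34 / (2 * 6.7674e-21)
= 1.055e-34 / 1.3535e-20
= 7.7947e-15 m

7.7947e-15


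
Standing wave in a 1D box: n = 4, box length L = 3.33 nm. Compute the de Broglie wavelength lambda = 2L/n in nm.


lambda = 2L / n
= 2 * 3.33 / 4
= 6.66 / 4
= 1.665 nm

1.665


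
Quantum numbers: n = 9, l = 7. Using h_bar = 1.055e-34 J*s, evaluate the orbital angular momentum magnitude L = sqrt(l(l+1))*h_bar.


L = sqrt(l*(l+1)) * h_bar
= sqrt(7 * 8) * 1.055e-34
= sqrt(56) * 1.055e-34
= 7.4833 * 1.055e-34
= 7.8949e-34 J*s

7.8949e-34


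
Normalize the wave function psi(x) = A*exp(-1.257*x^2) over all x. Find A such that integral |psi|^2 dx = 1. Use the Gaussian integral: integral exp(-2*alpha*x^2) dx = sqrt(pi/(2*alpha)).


integral |psi|^2 dx = A^2 * sqrt(pi/(2*alpha)) = 1
A^2 = sqrt(2*alpha/pi)
= sqrt(2 * 1.257 / pi)
= 0.894556
A = sqrt(0.894556)
= 0.9458

0.9458


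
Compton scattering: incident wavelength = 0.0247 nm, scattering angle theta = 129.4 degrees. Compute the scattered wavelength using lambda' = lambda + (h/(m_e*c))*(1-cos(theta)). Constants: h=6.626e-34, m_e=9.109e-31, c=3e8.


Compton wavelength: h/(m_e*c) = 2.4247e-12 m
d_lambda = 2.4247e-12 * (1 - cos(129.4 deg))
= 2.4247e-12 * 1.634731
= 3.9637e-12 m = 0.003964 nm
lambda' = 0.0247 + 0.003964
= 0.028664 nm

0.028664


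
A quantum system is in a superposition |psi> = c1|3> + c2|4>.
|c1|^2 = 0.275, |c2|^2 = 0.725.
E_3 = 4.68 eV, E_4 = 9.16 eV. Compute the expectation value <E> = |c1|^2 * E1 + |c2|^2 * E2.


<E> = |c1|^2 * E1 + |c2|^2 * E2
= 0.275 * 4.68 + 0.725 * 9.16
= 1.287 + 6.641
= 7.928 eV

7.928


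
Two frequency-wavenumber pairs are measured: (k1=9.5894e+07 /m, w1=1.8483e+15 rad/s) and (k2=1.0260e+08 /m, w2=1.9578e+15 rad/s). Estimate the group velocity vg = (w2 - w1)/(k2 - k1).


vg = (w2 - w1) / (k2 - k1)
= (1.9578e+15 - 1.8483e+15) / (1.0260e+08 - 9.5894e+07)
= 1.0950e+14 / 6.7060e+06
= 1.6329e+07 m/s

1.6329e+07


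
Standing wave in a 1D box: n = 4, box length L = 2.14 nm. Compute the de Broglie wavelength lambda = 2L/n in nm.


lambda = 2L / n
= 2 * 2.14 / 4
= 4.28 / 4
= 1.07 nm

1.07


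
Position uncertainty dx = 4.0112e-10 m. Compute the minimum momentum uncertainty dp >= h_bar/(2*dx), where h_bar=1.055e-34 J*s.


dp = h_bar / (2 * dx)
= 1.055e-34 / (2 * 4.0112e-10)
= 1.055e-34 / 8.0224e-10
= 1.3151e-25 kg*m/s

1.3151e-25


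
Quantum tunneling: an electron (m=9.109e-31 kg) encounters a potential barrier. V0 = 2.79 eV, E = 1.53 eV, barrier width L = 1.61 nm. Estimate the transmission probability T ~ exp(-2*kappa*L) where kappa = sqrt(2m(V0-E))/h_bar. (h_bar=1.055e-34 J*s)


V0 - E = 1.26 eV = 2.0185e-19 J
kappa = sqrt(2 * m * (V0-E)) / h_bar
= sqrt(2 * 9.109e-31 * 2.0185e-19) / 1.055e-34
= 5.7480e+09 /m
2*kappa*L = 2 * 5.7480e+09 * 1.61e-9
= 18.5085
T = exp(-18.5085) = 9.159629e-09

9.159629e-09


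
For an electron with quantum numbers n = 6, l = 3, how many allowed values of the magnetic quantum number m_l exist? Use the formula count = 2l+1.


m_l ranges from -l to +l in integer steps
So m_l goes from -3 to +3
Count = 2l + 1 = 2*3 + 1
= 7

7


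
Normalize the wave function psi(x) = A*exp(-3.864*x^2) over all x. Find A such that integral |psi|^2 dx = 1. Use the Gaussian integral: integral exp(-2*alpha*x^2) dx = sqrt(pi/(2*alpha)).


integral |psi|^2 dx = A^2 * sqrt(pi/(2*alpha)) = 1
A^2 = sqrt(2*alpha/pi)
= sqrt(2 * 3.864 / pi)
= 1.568406
A = sqrt(1.568406)
= 1.2524

1.2524


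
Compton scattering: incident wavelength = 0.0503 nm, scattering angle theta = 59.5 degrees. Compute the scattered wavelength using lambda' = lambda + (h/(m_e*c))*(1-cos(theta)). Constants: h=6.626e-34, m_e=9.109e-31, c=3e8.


Compton wavelength: h/(m_e*c) = 2.4247e-12 m
d_lambda = 2.4247e-12 * (1 - cos(59.5 deg))
= 2.4247e-12 * 0.492462
= 1.1941e-12 m = 0.001194 nm
lambda' = 0.0503 + 0.001194
= 0.051494 nm

0.051494


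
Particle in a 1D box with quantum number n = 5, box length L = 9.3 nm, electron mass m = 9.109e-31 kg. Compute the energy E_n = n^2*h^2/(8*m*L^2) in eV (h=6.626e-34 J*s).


E = n^2 * h^2 / (8 * m * L^2)
= 5^2 * (6.626e-34)^2 / (8 * 9.109e-31 * (9.3e-9)^2)
= 25 * 4.3904e-67 / (8 * 9.109e-31 * 8.6490e-17)
= 1.7415e-20 J
= 0.1087 eV

0.1087


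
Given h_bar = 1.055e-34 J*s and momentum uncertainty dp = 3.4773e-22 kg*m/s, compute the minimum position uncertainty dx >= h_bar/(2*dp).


dx = h_bar / (2 * dp)
= 1.055e-34 / (2 * 3.4773e-22)
= 1.055e-34 / 6.9546e-22
= 1.5170e-13 m

1.5170e-13


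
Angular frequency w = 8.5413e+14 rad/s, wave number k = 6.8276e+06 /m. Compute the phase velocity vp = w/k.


vp = w / k
= 8.5413e+14 / 6.8276e+06
= 1.2510e+08 m/s

1.2510e+08


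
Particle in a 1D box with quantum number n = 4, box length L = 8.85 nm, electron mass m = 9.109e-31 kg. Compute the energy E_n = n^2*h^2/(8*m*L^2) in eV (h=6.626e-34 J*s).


E = n^2 * h^2 / (8 * m * L^2)
= 4^2 * (6.626e-34)^2 / (8 * 9.109e-31 * (8.85e-9)^2)
= 16 * 4.3904e-67 / (8 * 9.109e-31 * 7.8323e-17)
= 1.2308e-20 J
= 0.0768 eV

0.0768


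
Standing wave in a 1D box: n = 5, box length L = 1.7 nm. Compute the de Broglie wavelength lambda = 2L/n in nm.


lambda = 2L / n
= 2 * 1.7 / 5
= 3.4 / 5
= 0.68 nm

0.68


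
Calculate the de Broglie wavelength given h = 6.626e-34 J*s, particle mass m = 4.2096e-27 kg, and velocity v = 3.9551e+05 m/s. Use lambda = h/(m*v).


lambda = h / (m * v)
= 6.626e-34 / (4.2096e-27 * 3.9551e+05)
= 6.626e-34 / 1.6649e-21
= 3.9797e-13 m

3.9797e-13


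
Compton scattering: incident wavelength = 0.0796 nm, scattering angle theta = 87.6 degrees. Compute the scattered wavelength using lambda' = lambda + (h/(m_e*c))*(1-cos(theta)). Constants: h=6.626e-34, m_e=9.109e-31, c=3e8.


Compton wavelength: h/(m_e*c) = 2.4247e-12 m
d_lambda = 2.4247e-12 * (1 - cos(87.6 deg))
= 2.4247e-12 * 0.958124
= 2.3232e-12 m = 0.002323 nm
lambda' = 0.0796 + 0.002323
= 0.081923 nm

0.081923


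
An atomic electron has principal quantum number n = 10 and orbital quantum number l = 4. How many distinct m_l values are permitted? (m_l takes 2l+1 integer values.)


m_l ranges from -l to +l in integer steps
So m_l goes from -4 to +4
Count = 2l + 1 = 2*4 + 1
= 9

9


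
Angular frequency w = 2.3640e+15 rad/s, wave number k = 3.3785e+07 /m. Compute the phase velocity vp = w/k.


vp = w / k
= 2.3640e+15 / 3.3785e+07
= 6.9972e+07 m/s

6.9972e+07


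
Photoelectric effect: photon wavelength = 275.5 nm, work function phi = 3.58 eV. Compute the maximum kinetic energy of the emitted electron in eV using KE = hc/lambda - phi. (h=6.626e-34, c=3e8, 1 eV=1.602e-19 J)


E_photon = hc / lambda
= (6.626e-34)(3e8) / (275.5e-9)
= 7.2152e-19 J
= 4.5039 eV
KE = E_photon - phi
= 4.5039 - 3.58
= 0.9239 eV

0.9239


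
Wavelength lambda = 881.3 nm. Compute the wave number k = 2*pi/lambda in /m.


k = 2 * pi / lambda
= 6.2832 / (881.3e-9)
= 6.2832 / 8.8130e-07
= 7.1295e+06 /m

7.1295e+06


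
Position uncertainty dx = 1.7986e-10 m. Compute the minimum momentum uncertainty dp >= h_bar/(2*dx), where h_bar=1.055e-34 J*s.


dp = h_bar / (2 * dx)
= 1.055e-34 / (2 * 1.7986e-10)
= 1.055e-34 / 3.5972e-10
= 2.9328e-25 kg*m/s

2.9328e-25


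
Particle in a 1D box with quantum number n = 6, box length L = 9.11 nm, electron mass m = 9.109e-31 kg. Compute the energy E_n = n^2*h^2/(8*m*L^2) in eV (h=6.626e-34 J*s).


E = n^2 * h^2 / (8 * m * L^2)
= 6^2 * (6.626e-34)^2 / (8 * 9.109e-31 * (9.11e-9)^2)
= 36 * 4.3904e-67 / (8 * 9.109e-31 * 8.2992e-17)
= 2.6134e-20 J
= 0.1631 eV

0.1631


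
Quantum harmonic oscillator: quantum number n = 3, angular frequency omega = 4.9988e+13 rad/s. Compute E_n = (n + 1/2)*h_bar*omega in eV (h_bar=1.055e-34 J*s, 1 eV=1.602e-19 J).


E = (n + 1/2) * h_bar * omega
= (3 + 0.5) * 1.055e-34 * 4.9988e+13
= 3.5 * 5.2737e-21
= 1.8458e-20 J
= 0.1152 eV

0.1152


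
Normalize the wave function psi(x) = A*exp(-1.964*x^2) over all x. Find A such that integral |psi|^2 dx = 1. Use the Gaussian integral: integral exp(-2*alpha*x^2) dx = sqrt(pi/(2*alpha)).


integral |psi|^2 dx = A^2 * sqrt(pi/(2*alpha)) = 1
A^2 = sqrt(2*alpha/pi)
= sqrt(2 * 1.964 / pi)
= 1.118178
A = sqrt(1.118178)
= 1.0574

1.0574


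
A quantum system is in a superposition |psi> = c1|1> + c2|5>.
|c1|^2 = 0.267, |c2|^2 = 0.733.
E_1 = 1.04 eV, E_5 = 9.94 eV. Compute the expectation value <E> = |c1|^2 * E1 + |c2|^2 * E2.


<E> = |c1|^2 * E1 + |c2|^2 * E2
= 0.267 * 1.04 + 0.733 * 9.94
= 0.2777 + 7.286
= 7.5637 eV

7.5637


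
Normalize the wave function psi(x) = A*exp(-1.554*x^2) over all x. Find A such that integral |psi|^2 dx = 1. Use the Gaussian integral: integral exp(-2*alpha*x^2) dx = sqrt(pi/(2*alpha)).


integral |psi|^2 dx = A^2 * sqrt(pi/(2*alpha)) = 1
A^2 = sqrt(2*alpha/pi)
= sqrt(2 * 1.554 / pi)
= 0.994639
A = sqrt(0.994639)
= 0.9973

0.9973


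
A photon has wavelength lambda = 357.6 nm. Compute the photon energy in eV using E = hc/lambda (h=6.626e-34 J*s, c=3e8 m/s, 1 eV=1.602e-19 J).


E = hc / lambda
= (6.626e-34)(3e8) / (357.6e-9)
= 1.9878e-25 / 3.5760e-07
= 5.5587e-19 J
Converting to eV: 5.5587e-19 / 1.602e-19
= 3.4699 eV

3.4699


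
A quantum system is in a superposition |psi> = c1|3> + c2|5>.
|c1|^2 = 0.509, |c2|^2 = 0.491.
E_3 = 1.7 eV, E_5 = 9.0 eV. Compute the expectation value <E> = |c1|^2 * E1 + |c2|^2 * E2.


<E> = |c1|^2 * E1 + |c2|^2 * E2
= 0.509 * 1.7 + 0.491 * 9.0
= 0.8653 + 4.419
= 5.2843 eV

5.2843
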